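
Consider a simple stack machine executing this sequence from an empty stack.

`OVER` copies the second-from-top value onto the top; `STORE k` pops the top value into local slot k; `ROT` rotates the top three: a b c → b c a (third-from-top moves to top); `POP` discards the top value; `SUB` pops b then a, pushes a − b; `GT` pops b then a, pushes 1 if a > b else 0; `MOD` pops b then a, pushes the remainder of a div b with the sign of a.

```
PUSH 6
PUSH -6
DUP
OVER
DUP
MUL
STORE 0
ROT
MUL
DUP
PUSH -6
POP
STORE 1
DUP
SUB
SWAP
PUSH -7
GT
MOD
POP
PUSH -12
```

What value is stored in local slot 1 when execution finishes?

-36

PUSH 6   : [6]
PUSH -6  : [6, -6]
DUP      : [6, -6, -6]
OVER     : [6, -6, -6, -6]
DUP      : [6, -6, -6, -6, -6]
MUL      : [6, -6, -6, 36]
STORE 0  : [6, -6, -6]
ROT      : [-6, -6, 6]
MUL      : [-6, -36]
DUP      : [-6, -36, -36]
PUSH -6  : [-6, -36, -36, -6]
POP      : [-6, -36, -36]
STORE 1  : [-6, -36]
DUP      : [-6, -36, -36]
SUB      : [-6, 0]
SWAP     : [0, -6]
PUSH -7  : [0, -6, -7]
GT       : [0, 1]
MOD      : [0]
POP      : []
PUSH -12 : [-12]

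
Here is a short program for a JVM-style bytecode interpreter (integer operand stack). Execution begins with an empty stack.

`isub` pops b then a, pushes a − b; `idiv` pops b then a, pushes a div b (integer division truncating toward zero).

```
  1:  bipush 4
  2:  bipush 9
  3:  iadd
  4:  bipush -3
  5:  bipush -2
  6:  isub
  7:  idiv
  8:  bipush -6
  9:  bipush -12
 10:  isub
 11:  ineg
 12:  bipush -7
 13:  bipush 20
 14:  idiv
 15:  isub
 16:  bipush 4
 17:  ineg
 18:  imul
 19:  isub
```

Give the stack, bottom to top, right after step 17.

bipush 4   → [4]
bipush 9   → [4, 9]
iadd       → [13]
bipush -3  → [13, -3]
bipush -2  → [13, -3, -2]
isub       → [13, -1]
idiv       → [-13]
bipush -6  → [-13, -6]
bipush -12 → [-13, -6, -12]
isub       → [-13, 6]
ineg       → [-13, -6]
bipush -7  → [-13, -6, -7]
bipush 20  → [-13, -6, -7, 20]
idiv       → [-13, -6, 0]
isub       → [-13, -6]
bipush 4   → [-13, -6, 4]
ineg       → [-13, -6, -4]

[-13, -6, -4]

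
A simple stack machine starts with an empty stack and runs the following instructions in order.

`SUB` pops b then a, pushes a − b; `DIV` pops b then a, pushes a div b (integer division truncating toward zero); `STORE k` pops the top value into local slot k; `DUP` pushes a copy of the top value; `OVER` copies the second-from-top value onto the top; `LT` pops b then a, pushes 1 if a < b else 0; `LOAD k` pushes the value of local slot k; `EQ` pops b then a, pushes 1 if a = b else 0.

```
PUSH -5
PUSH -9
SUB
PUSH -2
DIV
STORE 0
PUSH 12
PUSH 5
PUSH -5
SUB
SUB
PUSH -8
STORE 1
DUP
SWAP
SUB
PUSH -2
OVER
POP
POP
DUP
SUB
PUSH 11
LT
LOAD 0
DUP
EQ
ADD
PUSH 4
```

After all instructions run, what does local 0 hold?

PUSH -5 → [-5]
PUSH -9 → [-5, -9]
SUB     → [4]
PUSH -2 → [4, -2]
DIV     → [-2]
STORE 0 → []
PUSH 12 → [12]
PUSH 5  → [12, 5]
PUSH -5 → [12, 5, -5]
SUB     → [12, 10]
SUB     → [2]
PUSH -8 → [2, -8]
STORE 1 → [2]
DUP     → [2, 2]
SWAP    → [2, 2]
SUB     → [0]
PUSH -2 → [0, -2]
OVER    → [0, -2, 0]
POP     → [0, -2]
POP     → [0]
DUP     → [0, 0]
SUB     → [0]
PUSH 11 → [0, 11]
LT      → [1]
LOAD 0  → [1, -2]
DUP     → [1, -2, -2]
EQ      → [1, 1]
ADD     → [2]
PUSH 4  → [2, 4]

-2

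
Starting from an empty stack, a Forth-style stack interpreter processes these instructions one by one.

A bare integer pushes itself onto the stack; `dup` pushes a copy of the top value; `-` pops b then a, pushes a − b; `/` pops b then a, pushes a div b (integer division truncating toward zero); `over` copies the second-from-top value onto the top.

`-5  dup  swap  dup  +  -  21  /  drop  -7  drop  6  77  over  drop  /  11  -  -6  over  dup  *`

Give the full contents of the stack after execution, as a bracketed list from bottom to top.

[-11, -6, 121]

-5    -5
dup   -5 -5
swap  -5 -5
dup   -5 -5 -5
+     -5 -10
-     5
21    5 21
/     0
drop  (empty)
-7    -7
drop  (empty)
6     6
77    6 77
over  6 77 6
drop  6 77
/     0
11    0 11
-     -11
-6    -11 -6
over  -11 -6 -11
dup   -11 -6 -11 -11
*     -11 -6 121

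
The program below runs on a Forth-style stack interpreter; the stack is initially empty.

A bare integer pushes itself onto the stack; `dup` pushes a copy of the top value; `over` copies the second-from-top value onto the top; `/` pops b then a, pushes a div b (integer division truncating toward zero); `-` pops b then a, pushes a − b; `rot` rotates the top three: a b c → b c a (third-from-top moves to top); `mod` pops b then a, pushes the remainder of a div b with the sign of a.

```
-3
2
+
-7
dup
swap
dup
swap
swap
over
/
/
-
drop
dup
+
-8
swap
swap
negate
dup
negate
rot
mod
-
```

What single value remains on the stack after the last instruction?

8

-3     : [-3]
2      : [-3, 2]
+      : [-1]
-7     : [-1, -7]
dup    : [-1, -7, -7]
swap   : [-1, -7, -7]
dup    : [-1, -7, -7, -7]
swap   : [-1, -7, -7, -7]
swap   : [-1, -7, -7, -7]
over   : [-1, -7, -7, -7, -7]
/      : [-1, -7, -7, 1]
/      : [-1, -7, -7]
-      : [-1, 0]
drop   : [-1]
dup    : [-1, -1]
+      : [-2]
-8     : [-2, -8]
swap   : [-8, -2]
swap   : [-2, -8]
negate : [-2, 8]
dup    : [-2, 8, 8]
negate : [-2, 8, -8]
rot    : [8, -8, -2]
mod    : [8, 0]
-      : [8]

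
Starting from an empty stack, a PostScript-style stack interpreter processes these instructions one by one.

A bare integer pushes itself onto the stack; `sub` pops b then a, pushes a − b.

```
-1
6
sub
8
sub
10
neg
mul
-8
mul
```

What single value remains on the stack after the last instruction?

-1200

-1  : -1
6   : -1 6
sub : -7
8   : -7 8
sub : -15
10  : -15 10
neg : -15 -10
mul : 150
-8  : 150 -8
mul : -1200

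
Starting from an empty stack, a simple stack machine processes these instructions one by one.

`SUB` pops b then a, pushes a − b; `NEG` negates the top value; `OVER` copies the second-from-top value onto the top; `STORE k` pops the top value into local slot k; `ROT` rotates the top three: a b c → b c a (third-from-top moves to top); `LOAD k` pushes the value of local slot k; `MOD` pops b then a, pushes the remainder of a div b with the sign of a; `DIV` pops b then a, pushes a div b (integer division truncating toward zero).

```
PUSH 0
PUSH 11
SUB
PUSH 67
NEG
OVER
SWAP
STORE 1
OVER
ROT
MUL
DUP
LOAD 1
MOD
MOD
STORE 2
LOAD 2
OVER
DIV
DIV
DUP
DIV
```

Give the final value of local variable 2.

13

PUSH 0  : 0
PUSH 11 : 0 11
SUB     : -11
PUSH 67 : -11 67
NEG     : -11 -67
OVER    : -11 -67 -11
SWAP    : -11 -11 -67
STORE 1 : -11 -11
OVER    : -11 -11 -11
ROT     : -11 -11 -11
MUL     : -11 121
DUP     : -11 121 121
LOAD 1  : -11 121 121 -67
MOD     : -11 121 54
MOD     : -11 13
STORE 2 : -11
LOAD 2  : -11 13
OVER    : -11 13 -11
DIV     : -11 -1
DIV     : 11
DUP     : 11 11
DIV     : 1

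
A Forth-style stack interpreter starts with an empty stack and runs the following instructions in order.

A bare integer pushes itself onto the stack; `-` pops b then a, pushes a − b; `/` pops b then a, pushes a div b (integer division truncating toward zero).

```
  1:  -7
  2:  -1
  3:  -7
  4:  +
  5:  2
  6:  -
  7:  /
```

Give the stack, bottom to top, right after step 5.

-7 -> -7
-1 -> -7 -1
-7 -> -7 -1 -7
+  -> -7 -8
2  -> -7 -8 2

[-7, -8, 2]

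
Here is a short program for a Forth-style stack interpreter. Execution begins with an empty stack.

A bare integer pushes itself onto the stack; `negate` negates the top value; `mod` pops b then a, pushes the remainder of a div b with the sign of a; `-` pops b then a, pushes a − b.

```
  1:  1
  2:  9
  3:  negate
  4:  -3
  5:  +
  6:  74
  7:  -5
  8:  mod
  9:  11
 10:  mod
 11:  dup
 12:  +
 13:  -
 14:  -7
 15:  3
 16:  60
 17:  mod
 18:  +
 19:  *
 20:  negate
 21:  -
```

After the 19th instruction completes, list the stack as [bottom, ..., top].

1      -> 1
9      -> 1 9
negate -> 1 -9
-3     -> 1 -9 -3
+      -> 1 -12
74     -> 1 -12 74
-5     -> 1 -12 74 -5
mod    -> 1 -12 4
11     -> 1 -12 4 11
mod    -> 1 -12 4
dup    -> 1 -12 4 4
+      -> 1 -12 8
-      -> 1 -20
-7     -> 1 -20 -7
3      -> 1 -20 -7 3
60     -> 1 -20 -7 3 60
mod    -> 1 -20 -7 3
+      -> 1 -20 -4
*      -> 1 80

[1, 80]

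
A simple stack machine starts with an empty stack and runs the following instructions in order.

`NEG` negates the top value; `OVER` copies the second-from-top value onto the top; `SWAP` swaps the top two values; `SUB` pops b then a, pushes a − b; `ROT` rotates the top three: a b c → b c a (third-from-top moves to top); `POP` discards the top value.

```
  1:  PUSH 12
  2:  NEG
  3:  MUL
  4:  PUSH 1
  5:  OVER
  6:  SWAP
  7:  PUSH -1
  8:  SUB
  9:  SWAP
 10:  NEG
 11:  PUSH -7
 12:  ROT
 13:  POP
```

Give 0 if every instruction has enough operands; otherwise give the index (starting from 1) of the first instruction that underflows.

3

PUSH 12 : 12
NEG     : -12
MUL  — needs 2 operands, stack has 1 → underflow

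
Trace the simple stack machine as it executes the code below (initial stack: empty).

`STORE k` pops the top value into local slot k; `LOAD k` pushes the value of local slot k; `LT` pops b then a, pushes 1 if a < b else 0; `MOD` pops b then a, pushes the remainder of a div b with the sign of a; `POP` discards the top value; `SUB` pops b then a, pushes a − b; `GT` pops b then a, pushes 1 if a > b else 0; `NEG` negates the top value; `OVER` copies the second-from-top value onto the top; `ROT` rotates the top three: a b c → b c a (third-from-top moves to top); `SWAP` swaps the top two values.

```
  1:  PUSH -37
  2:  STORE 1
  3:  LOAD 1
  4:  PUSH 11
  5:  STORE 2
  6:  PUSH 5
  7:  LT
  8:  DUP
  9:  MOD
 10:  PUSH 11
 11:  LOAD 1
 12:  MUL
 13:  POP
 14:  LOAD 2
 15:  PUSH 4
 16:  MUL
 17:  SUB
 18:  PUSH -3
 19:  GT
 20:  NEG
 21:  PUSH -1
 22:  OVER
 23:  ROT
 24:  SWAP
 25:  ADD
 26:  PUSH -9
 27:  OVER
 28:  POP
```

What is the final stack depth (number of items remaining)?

3

PUSH -37 → -37
STORE 1  → (empty)
LOAD 1   → -37
PUSH 11  → -37 11
STORE 2  → -37
PUSH 5   → -37 5
LT       → 1
DUP      → 1 1
MOD      → 0
PUSH 11  → 0 11
LOAD 1   → 0 11 -37
MUL      → 0 -407
POP      → 0
LOAD 2   → 0 11
PUSH 4   → 0 11 4
MUL      → 0 44
SUB      → -44
PUSH -3  → -44 -3
GT       → 0
NEG      → 0
PUSH -1  → 0 -1
OVER     → 0 -1 0
ROT      → -1 0 0
SWAP     → -1 0 0
ADD      → -1 0
PUSH -9  → -1 0 -9
OVER     → -1 0 -9 0
POP      → -1 0 -9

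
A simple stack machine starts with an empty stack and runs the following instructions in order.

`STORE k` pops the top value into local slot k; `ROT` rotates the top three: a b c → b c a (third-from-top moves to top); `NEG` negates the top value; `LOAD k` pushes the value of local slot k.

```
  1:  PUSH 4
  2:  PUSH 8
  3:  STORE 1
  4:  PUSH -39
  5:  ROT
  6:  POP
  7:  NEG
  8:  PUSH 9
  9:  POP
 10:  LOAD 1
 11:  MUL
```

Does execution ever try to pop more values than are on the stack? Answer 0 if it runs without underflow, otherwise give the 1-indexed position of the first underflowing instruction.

PUSH 4   -> [4]
PUSH 8   -> [4, 8]
STORE 1  -> [4]
PUSH -39 -> [4, -39]
ROT  — needs 3 operands, stack has 2 → underflow

5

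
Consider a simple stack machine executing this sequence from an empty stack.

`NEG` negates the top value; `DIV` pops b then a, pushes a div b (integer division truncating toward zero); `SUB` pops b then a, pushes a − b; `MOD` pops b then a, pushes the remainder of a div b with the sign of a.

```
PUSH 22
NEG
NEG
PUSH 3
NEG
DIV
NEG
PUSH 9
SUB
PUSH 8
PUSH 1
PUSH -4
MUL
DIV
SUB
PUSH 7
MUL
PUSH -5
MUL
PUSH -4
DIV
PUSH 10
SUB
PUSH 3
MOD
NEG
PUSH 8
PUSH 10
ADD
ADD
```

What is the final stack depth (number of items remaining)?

PUSH 22 : 22
NEG     : -22
NEG     : 22
PUSH 3  : 22 3
NEG     : 22 -3
DIV     : -7
NEG     : 7
PUSH 9  : 7 9
SUB     : -2
PUSH 8  : -2 8
PUSH 1  : -2 8 1
PUSH -4 : -2 8 1 -4
MUL     : -2 8 -4
DIV     : -2 -2
SUB     : 0
PUSH 7  : 0 7
MUL     : 0
PUSH -5 : 0 -5
MUL     : 0
PUSH -4 : 0 -4
DIV     : 0
PUSH 10 : 0 10
SUB     : -10
PUSH 3  : -10 3
MOD     : -1
NEG     : 1
PUSH 8  : 1 8
PUSH 10 : 1 8 10
ADD     : 1 18
ADD     : 19

1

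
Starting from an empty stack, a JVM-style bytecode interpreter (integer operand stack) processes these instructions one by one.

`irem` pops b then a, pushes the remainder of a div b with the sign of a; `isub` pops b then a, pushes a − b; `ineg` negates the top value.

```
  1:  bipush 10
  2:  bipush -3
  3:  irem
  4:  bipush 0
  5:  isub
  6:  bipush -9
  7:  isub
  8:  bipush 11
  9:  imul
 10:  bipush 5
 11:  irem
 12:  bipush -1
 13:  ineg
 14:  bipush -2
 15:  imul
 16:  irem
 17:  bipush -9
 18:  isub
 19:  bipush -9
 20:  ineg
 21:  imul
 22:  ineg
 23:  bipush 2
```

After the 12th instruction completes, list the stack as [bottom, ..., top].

[0, -1]

bipush 10 -> [10]
bipush -3 -> [10, -3]
irem      -> [1]
bipush 0  -> [1, 0]
isub      -> [1]
bipush -9 -> [1, -9]
isub      -> [10]
bipush 11 -> [10, 11]
imul      -> [110]
bipush 5  -> [110, 5]
irem      -> [0]
bipush -1 -> [0, -1]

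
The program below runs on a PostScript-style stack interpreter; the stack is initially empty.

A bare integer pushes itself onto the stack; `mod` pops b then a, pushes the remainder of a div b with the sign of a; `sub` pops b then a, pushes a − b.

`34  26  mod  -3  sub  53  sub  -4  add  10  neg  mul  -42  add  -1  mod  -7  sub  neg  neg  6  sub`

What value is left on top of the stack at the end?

34  : 34
26  : 34 26
mod : 8
-3  : 8 -3
sub : 11
53  : 11 53
sub : -42
-4  : -42 -4
add : -46
10  : -46 10
neg : -46 -10
mul : 460
-42 : 460 -42
add : 418
-1  : 418 -1
mod : 0
-7  : 0 -7
sub : 7
neg : -7
neg : 7
6   : 7 6
sub : 1

1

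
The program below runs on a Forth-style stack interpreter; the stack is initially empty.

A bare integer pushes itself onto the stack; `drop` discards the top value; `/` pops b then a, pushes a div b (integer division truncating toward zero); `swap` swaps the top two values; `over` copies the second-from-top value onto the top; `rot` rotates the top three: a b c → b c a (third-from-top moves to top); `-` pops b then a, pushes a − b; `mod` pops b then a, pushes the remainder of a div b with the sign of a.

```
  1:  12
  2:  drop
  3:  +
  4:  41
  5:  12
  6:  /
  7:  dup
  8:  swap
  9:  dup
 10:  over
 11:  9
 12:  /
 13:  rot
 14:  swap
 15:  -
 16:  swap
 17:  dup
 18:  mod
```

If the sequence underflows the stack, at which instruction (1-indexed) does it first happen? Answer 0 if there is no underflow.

3

12   -> 12
drop -> (empty)
+  — needs 2 operands, stack has 0 → underflow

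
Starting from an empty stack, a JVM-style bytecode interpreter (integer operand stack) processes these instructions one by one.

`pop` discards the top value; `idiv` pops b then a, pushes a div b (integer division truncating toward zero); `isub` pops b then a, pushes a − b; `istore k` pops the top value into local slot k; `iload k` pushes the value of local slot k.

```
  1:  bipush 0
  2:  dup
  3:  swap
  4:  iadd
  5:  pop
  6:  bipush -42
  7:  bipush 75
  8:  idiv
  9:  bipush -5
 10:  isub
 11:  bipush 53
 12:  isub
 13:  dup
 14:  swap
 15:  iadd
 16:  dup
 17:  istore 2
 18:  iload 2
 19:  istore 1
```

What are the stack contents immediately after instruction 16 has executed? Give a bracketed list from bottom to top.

bipush 0   : [0]
dup        : [0, 0]
swap       : [0, 0]
iadd       : [0]
pop        : []
bipush -42 : [-42]
bipush 75  : [-42, 75]
idiv       : [0]
bipush -5  : [0, -5]
isub       : [5]
bipush 53  : [5, 53]
isub       : [-48]
dup        : [-48, -48]
swap       : [-48, -48]
iadd       : [-96]
dup        : [-96, -96]

[-96, -96]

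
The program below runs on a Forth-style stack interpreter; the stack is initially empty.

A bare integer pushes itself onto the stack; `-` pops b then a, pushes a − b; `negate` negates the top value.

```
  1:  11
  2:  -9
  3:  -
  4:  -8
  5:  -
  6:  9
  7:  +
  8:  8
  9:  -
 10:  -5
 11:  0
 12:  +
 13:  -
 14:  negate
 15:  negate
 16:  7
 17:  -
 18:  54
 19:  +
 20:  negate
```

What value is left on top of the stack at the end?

11     → [11]
-9     → [11, -9]
-      → [20]
-8     → [20, -8]
-      → [28]
9      → [28, 9]
+      → [37]
8      → [37, 8]
-      → [29]
-5     → [29, -5]
0      → [29, -5, 0]
+      → [29, -5]
-      → [34]
negate → [-34]
negate → [34]
7      → [34, 7]
-      → [27]
54     → [27, 54]
+      → [81]
negate → [-81]

-81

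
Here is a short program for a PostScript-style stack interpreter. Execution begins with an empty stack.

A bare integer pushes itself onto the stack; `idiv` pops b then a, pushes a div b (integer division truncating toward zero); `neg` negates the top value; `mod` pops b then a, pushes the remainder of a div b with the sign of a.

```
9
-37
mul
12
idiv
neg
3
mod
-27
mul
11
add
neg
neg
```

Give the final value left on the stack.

9    : [9]
-37  : [9, -37]
mul  : [-333]
12   : [-333, 12]
idiv : [-27]
neg  : [27]
3    : [27, 3]
mod  : [0]
-27  : [0, -27]
mul  : [0]
11   : [0, 11]
add  : [11]
neg  : [-11]
neg  : [11]

11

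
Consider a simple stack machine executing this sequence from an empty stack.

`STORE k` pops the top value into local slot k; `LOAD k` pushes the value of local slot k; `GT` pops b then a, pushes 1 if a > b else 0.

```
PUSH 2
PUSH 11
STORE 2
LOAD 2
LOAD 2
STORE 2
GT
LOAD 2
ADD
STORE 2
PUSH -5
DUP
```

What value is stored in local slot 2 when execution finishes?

PUSH 2   2
PUSH 11  2 11
STORE 2  2
LOAD 2   2 11
LOAD 2   2 11 11
STORE 2  2 11
GT       0
LOAD 2   0 11
ADD      11
STORE 2  (empty)
PUSH -5  -5
DUP      -5 -5

11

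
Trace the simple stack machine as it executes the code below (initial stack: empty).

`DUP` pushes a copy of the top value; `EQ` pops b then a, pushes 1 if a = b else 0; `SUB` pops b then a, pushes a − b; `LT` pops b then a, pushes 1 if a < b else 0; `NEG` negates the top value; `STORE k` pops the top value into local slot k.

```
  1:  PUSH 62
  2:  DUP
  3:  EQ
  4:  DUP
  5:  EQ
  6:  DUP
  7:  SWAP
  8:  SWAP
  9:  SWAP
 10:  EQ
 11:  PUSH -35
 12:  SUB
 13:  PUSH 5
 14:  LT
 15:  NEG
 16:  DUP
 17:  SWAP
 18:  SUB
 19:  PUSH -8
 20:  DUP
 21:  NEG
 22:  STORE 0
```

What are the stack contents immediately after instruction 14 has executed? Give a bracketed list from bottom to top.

PUSH 62  : 62
DUP      : 62 62
EQ       : 1
DUP      : 1 1
EQ       : 1
DUP      : 1 1
SWAP     : 1 1
SWAP     : 1 1
SWAP     : 1 1
EQ       : 1
PUSH -35 : 1 -35
SUB      : 36
PUSH 5   : 36 5
LT       : 0

[0]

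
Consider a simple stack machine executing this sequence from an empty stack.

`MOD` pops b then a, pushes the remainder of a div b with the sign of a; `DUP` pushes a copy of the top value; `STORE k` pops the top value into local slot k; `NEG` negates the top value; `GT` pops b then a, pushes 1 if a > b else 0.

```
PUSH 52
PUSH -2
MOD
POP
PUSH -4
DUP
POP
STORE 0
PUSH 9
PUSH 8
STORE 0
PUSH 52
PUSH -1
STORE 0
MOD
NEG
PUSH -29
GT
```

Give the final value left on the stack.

1

PUSH 52  → 52
PUSH -2  → 52 -2
MOD      → 0
POP      → (empty)
PUSH -4  → -4
DUP      → -4 -4
POP      → -4
STORE 0  → (empty)
PUSH 9   → 9
PUSH 8   → 9 8
STORE 0  → 9
PUSH 52  → 9 52
PUSH -1  → 9 52 -1
STORE 0  → 9 52
MOD      → 9
NEG      → -9
PUSH -29 → -9 -29
GT       → 1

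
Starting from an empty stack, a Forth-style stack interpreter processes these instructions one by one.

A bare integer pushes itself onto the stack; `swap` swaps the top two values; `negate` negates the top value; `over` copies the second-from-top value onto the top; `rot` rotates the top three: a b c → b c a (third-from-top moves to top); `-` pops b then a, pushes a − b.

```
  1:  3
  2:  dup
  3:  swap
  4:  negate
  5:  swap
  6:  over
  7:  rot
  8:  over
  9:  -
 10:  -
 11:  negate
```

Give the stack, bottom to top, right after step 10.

3      → [3]
dup    → [3, 3]
swap   → [3, 3]
negate → [3, -3]
swap   → [-3, 3]
over   → [-3, 3, -3]
rot    → [3, -3, -3]
over   → [3, -3, -3, -3]
-      → [3, -3, 0]
-      → [3, -3]

[3, -3]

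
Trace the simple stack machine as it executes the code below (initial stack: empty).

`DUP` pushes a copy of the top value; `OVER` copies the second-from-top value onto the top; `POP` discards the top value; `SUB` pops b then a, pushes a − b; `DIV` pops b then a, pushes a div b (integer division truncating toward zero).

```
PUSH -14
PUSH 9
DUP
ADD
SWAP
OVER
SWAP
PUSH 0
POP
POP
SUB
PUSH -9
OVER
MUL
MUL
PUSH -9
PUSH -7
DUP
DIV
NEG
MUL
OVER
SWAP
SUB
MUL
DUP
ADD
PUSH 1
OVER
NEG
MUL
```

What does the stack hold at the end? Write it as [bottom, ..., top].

PUSH -14 -> [-14]
PUSH 9   -> [-14, 9]
DUP      -> [-14, 9, 9]
ADD      -> [-14, 18]
SWAP     -> [18, -14]
OVER     -> [18, -14, 18]
SWAP     -> [18, 18, -14]
PUSH 0   -> [18, 18, -14, 0]
POP      -> [18, 18, -14]
POP      -> [18, 18]
SUB      -> [0]
PUSH -9  -> [0, -9]
OVER     -> [0, -9, 0]
MUL      -> [0, 0]
MUL      -> [0]
PUSH -9  -> [0, -9]
PUSH -7  -> [0, -9, -7]
DUP      -> [0, -9, -7, -7]
DIV      -> [0, -9, 1]
NEG      -> [0, -9, -1]
MUL      -> [0, 9]
OVER     -> [0, 9, 0]
SWAP     -> [0, 0, 9]
SUB      -> [0, -9]
MUL      -> [0]
DUP      -> [0, 0]
ADD      -> [0]
PUSH 1   -> [0, 1]
OVER     -> [0, 1, 0]
NEG      -> [0, 1, 0]
MUL      -> [0, 0]

[0, 0]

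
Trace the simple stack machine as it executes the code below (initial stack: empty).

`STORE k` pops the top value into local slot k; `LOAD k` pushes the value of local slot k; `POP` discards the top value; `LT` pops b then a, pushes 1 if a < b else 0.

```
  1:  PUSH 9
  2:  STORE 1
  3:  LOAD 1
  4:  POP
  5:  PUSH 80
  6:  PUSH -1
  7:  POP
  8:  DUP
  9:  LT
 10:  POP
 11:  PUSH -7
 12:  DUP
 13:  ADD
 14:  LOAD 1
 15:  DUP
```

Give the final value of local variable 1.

9

PUSH 9  -> [9]
STORE 1 -> []
LOAD 1  -> [9]
POP     -> []
PUSH 80 -> [80]
PUSH -1 -> [80, -1]
POP     -> [80]
DUP     -> [80, 80]
LT      -> [0]
POP     -> []
PUSH -7 -> [-7]
DUP     -> [-7, -7]
ADD     -> [-14]
LOAD 1  -> [-14, 9]
DUP     -> [-14, 9, 9]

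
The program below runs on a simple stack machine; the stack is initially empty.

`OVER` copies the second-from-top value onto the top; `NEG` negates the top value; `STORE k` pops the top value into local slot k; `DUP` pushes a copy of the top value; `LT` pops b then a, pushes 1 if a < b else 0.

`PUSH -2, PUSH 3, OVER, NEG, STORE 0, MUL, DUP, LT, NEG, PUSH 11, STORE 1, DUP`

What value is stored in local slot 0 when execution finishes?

PUSH -2 : [-2]
PUSH 3  : [-2, 3]
OVER    : [-2, 3, -2]
NEG     : [-2, 3, 2]
STORE 0 : [-2, 3]
MUL     : [-6]
DUP     : [-6, -6]
LT      : [0]
NEG     : [0]
PUSH 11 : [0, 11]
STORE 1 : [0]
DUP     : [0, 0]

2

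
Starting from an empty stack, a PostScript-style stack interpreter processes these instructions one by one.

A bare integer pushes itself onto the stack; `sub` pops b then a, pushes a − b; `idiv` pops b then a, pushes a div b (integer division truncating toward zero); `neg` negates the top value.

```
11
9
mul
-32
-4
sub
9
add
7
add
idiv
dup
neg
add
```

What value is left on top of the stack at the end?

11    11
9     11 9
mul   99
-32   99 -32
-4    99 -32 -4
sub   99 -28
9     99 -28 9
add   99 -19
7     99 -19 7
add   99 -12
idiv  -8
dup   -8 -8
neg   -8 8
add   0

0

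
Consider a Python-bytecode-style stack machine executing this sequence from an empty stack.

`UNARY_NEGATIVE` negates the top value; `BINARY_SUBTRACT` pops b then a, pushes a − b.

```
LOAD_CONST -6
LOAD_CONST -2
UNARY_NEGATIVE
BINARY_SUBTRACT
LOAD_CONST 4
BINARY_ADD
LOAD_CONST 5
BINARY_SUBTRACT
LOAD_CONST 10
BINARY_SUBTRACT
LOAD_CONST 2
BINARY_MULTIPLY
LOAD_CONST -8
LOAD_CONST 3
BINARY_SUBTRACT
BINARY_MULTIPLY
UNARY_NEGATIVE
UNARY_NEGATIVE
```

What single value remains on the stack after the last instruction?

418

LOAD_CONST -6    -6
LOAD_CONST -2    -6 -2
UNARY_NEGATIVE   -6 2
BINARY_SUBTRACT  -8
LOAD_CONST 4     -8 4
BINARY_ADD       -4
LOAD_CONST 5     -4 5
BINARY_SUBTRACT  -9
LOAD_CONST 10    -9 10
BINARY_SUBTRACT  -19
LOAD_CONST 2     -19 2
BINARY_MULTIPLY  -38
LOAD_CONST -8    -38 -8
LOAD_CONST 3     -38 -8 3
BINARY_SUBTRACT  -38 -11
BINARY_MULTIPLY  418
UNARY_NEGATIVE   -418
UNARY_NEGATIVE   418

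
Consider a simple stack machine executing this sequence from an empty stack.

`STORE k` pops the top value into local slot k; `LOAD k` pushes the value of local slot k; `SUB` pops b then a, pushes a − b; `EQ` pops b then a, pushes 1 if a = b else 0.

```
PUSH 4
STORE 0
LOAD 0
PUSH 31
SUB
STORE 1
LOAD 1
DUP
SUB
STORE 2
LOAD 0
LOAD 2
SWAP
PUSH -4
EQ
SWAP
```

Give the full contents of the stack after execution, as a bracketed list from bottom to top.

PUSH 4   [4]
STORE 0  []
LOAD 0   [4]
PUSH 31  [4, 31]
SUB      [-27]
STORE 1  []
LOAD 1   [-27]
DUP      [-27, -27]
SUB      [0]
STORE 2  []
LOAD 0   [4]
LOAD 2   [4, 0]
SWAP     [0, 4]
PUSH -4  [0, 4, -4]
EQ       [0, 0]
SWAP     [0, 0]

[0, 0]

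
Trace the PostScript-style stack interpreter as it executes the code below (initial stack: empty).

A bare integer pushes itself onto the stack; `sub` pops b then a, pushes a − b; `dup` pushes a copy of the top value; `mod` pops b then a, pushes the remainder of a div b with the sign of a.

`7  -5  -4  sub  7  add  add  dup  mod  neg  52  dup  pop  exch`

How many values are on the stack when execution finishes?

7     7
-5    7 -5
-4    7 -5 -4
sub   7 -1
7     7 -1 7
add   7 6
add   13
dup   13 13
mod   0
neg   0
52    0 52
dup   0 52 52
pop   0 52
exch  52 0

2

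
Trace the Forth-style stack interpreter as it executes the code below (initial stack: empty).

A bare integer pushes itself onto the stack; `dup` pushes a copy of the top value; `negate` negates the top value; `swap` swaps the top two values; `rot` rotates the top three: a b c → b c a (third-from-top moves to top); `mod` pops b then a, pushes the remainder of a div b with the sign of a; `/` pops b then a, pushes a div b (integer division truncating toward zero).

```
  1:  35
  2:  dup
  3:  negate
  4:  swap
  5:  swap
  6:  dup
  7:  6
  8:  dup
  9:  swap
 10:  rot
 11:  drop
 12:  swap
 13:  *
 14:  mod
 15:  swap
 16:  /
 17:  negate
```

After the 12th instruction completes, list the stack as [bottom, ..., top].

35     → [35]
dup    → [35, 35]
negate → [35, -35]
swap   → [-35, 35]
swap   → [35, -35]
dup    → [35, -35, -35]
6      → [35, -35, -35, 6]
dup    → [35, -35, -35, 6, 6]
swap   → [35, -35, -35, 6, 6]
rot    → [35, -35, 6, 6, -35]
drop   → [35, -35, 6, 6]
swap   → [35, -35, 6, 6]

[35, -35, 6, 6]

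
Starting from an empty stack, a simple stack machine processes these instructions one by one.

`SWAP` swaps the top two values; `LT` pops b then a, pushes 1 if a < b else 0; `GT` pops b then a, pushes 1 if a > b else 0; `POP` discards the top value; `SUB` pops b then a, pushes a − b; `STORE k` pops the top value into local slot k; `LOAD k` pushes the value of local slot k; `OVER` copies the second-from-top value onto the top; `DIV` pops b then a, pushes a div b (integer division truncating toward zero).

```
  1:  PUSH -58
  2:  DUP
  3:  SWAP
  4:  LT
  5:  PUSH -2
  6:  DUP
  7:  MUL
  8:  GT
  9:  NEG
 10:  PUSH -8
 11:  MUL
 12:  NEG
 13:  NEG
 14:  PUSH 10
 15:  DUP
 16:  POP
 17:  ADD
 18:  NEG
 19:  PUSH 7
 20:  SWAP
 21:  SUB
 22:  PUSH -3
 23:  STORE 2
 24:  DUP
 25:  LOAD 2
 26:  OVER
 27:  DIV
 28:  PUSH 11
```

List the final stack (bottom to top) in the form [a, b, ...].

[17, 17, 0, 11]

PUSH -58 → -58
DUP      → -58 -58
SWAP     → -58 -58
LT       → 0
PUSH -2  → 0 -2
DUP      → 0 -2 -2
MUL      → 0 4
GT       → 0
NEG      → 0
PUSH -8  → 0 -8
MUL      → 0
NEG      → 0
NEG      → 0
PUSH 10  → 0 10
DUP      → 0 10 10
POP      → 0 10
ADD      → 10
NEG      → -10
PUSH 7   → -10 7
SWAP     → 7 -10
SUB      → 17
PUSH -3  → 17 -3
STORE 2  → 17
DUP      → 17 17
LOAD 2   → 17 17 -3
OVER     → 17 17 -3 17
DIV      → 17 17 0
PUSH 11  → 17 17 0 11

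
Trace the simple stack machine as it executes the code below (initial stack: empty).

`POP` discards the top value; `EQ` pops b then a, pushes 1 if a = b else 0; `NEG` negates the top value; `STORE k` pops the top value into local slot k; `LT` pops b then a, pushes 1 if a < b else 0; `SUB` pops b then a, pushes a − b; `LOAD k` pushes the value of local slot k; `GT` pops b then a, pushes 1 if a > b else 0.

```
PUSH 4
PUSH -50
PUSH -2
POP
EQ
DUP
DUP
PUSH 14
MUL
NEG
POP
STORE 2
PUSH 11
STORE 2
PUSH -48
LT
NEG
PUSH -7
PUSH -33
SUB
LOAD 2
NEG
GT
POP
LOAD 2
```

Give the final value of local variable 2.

11

PUSH 4    4
PUSH -50  4 -50
PUSH -2   4 -50 -2
POP       4 -50
EQ        0
DUP       0 0
DUP       0 0 0
PUSH 14   0 0 0 14
MUL       0 0 0
NEG       0 0 0
POP       0 0
STORE 2   0
PUSH 11   0 11
STORE 2   0
PUSH -48  0 -48
LT        0
NEG       0
PUSH -7   0 -7
PUSH -33  0 -7 -33
SUB       0 26
LOAD 2    0 26 11
NEG       0 26 -11
GT        0 1
POP       0
LOAD 2    0 11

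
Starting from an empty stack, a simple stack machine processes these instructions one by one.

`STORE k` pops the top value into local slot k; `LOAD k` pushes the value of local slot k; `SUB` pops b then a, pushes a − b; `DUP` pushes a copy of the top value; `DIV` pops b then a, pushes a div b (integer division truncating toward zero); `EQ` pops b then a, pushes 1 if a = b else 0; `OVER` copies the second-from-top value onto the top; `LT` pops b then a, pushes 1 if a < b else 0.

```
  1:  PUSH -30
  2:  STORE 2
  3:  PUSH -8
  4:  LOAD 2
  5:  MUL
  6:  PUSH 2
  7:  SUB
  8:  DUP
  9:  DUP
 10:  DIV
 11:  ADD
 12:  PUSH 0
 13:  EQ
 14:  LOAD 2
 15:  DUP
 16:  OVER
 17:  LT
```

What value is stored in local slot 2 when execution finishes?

PUSH -30 : [-30]
STORE 2  : []
PUSH -8  : [-8]
LOAD 2   : [-8, -30]
MUL      : [240]
PUSH 2   : [240, 2]
SUB      : [238]
DUP      : [238, 238]
DUP      : [238, 238, 238]
DIV      : [238, 1]
ADD      : [239]
PUSH 0   : [239, 0]
EQ       : [0]
LOAD 2   : [0, -30]
DUP      : [0, -30, -30]
OVER     : [0, -30, -30, -30]
LT       : [0, -30, 0]

-30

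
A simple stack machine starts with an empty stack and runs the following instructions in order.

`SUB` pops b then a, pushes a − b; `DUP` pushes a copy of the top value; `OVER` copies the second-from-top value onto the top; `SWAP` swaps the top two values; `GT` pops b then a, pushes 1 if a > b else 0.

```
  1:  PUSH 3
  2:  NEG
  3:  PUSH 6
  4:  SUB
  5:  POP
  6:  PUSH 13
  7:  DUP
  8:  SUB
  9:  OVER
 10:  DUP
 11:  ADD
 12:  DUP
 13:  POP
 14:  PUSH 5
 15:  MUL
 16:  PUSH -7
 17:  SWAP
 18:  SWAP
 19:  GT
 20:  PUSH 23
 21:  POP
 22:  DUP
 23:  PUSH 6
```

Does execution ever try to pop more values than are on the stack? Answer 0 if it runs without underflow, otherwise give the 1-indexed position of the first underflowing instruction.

PUSH 3  -> [3]
NEG     -> [-3]
PUSH 6  -> [-3, 6]
SUB     -> [-9]
POP     -> []
PUSH 13 -> [13]
DUP     -> [13, 13]
SUB     -> [0]
OVER  — needs 2 operands, stack has 1 → underflow

9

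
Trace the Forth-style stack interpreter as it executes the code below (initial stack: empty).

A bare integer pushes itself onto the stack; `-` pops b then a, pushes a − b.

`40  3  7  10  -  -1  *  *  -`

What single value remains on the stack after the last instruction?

31

40 : [40]
3  : [40, 3]
7  : [40, 3, 7]
10 : [40, 3, 7, 10]
-  : [40, 3, -3]
-1 : [40, 3, -3, -1]
*  : [40, 3, 3]
*  : [40, 9]
-  : [31]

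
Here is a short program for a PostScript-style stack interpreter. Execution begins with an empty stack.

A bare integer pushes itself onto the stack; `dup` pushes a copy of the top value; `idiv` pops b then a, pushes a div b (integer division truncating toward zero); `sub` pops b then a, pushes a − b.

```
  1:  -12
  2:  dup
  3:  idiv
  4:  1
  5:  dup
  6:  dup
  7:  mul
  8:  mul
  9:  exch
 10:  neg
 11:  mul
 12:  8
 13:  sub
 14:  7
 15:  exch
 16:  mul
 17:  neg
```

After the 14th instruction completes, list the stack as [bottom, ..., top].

[-9, 7]

-12   [-12]
dup   [-12, -12]
idiv  [1]
1     [1, 1]
dup   [1, 1, 1]
dup   [1, 1, 1, 1]
mul   [1, 1, 1]
mul   [1, 1]
exch  [1, 1]
neg   [1, -1]
mul   [-1]
8     [-1, 8]
sub   [-9]
7     [-9, 7]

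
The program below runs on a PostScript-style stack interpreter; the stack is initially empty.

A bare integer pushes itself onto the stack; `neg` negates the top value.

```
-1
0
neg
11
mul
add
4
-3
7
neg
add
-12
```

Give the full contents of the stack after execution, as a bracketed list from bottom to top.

-1  : -1
0   : -1 0
neg : -1 0
11  : -1 0 11
mul : -1 0
add : -1
4   : -1 4
-3  : -1 4 -3
7   : -1 4 -3 7
neg : -1 4 -3 -7
add : -1 4 -10
-12 : -1 4 -10 -12

[-1, 4, -10, -12]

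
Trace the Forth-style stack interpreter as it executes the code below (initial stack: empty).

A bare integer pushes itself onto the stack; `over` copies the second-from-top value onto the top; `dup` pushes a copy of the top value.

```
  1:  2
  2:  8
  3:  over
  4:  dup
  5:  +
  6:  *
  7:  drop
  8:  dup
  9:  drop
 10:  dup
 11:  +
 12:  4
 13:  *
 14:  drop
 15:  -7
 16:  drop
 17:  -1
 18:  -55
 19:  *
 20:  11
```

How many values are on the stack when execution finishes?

2     2
8     2 8
over  2 8 2
dup   2 8 2 2
+     2 8 4
*     2 32
drop  2
dup   2 2
drop  2
dup   2 2
+     4
4     4 4
*     16
drop  (empty)
-7    -7
drop  (empty)
-1    -1
-55   -1 -55
*     55
11    55 11

2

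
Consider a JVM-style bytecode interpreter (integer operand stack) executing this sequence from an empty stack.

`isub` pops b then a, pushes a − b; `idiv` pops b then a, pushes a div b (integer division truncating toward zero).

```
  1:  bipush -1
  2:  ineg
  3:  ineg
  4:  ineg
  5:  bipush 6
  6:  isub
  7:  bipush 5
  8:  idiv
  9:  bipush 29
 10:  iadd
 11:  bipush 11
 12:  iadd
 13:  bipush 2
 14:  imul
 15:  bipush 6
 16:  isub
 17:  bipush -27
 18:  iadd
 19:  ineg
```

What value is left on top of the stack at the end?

-45

bipush -1   -1
ineg        1
ineg        -1
ineg        1
bipush 6    1 6
isub        -5
bipush 5    -5 5
idiv        -1
bipush 29   -1 29
iadd        28
bipush 11   28 11
iadd        39
bipush 2    39 2
imul        78
bipush 6    78 6
isub        72
bipush -27  72 -27
iadd        45
ineg        -45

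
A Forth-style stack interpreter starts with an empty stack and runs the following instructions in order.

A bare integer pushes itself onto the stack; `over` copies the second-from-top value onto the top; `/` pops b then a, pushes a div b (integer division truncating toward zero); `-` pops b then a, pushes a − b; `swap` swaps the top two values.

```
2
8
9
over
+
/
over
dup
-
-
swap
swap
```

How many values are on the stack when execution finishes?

2    -> 2
8    -> 2 8
9    -> 2 8 9
over -> 2 8 9 8
+    -> 2 8 17
/    -> 2 0
over -> 2 0 2
dup  -> 2 0 2 2
-    -> 2 0 0
-    -> 2 0
swap -> 0 2
swap -> 2 0

2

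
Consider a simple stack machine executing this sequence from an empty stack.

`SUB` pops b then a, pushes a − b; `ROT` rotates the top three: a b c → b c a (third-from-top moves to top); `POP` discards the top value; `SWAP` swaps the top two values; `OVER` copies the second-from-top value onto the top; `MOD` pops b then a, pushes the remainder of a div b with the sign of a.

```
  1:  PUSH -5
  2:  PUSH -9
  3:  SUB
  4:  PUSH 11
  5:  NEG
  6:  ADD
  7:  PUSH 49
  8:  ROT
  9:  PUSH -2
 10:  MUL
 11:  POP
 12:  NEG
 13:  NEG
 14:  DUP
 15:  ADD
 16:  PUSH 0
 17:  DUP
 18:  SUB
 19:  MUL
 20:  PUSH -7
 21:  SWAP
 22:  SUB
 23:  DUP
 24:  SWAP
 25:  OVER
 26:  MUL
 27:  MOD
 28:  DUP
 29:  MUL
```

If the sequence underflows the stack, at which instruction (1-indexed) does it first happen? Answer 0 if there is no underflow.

8

PUSH -5  -5
PUSH -9  -5 -9
SUB      4
PUSH 11  4 11
NEG      4 -11
ADD      -7
PUSH 49  -7 49
ROT  — needs 3 operands, stack has 2 → underflow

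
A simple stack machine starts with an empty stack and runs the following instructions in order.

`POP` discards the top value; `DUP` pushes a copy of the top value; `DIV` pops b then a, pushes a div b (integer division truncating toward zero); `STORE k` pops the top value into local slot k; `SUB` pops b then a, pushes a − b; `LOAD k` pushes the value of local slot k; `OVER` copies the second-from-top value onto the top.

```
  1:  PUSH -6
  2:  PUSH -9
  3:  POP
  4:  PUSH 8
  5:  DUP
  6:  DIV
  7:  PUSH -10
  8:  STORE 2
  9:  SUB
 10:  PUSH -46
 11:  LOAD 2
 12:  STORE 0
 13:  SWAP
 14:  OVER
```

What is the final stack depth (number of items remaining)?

3

PUSH -6  → -6
PUSH -9  → -6 -9
POP      → -6
PUSH 8   → -6 8
DUP      → -6 8 8
DIV      → -6 1
PUSH -10 → -6 1 -10
STORE 2  → -6 1
SUB      → -7
PUSH -46 → -7 -46
LOAD 2   → -7 -46 -10
STORE 0  → -7 -46
SWAP     → -46 -7
OVER     → -46 -7 -46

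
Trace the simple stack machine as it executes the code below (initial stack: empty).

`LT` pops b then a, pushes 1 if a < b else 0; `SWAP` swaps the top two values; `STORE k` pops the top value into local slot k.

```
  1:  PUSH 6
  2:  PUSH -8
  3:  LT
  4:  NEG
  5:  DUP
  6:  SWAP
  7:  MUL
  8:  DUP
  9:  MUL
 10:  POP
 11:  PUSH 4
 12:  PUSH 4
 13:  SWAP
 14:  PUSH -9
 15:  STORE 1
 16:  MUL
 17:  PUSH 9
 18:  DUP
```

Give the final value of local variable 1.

PUSH 6  -> [6]
PUSH -8 -> [6, -8]
LT      -> [0]
NEG     -> [0]
DUP     -> [0, 0]
SWAP    -> [0, 0]
MUL     -> [0]
DUP     -> [0, 0]
MUL     -> [0]
POP     -> []
PUSH 4  -> [4]
PUSH 4  -> [4, 4]
SWAP    -> [4, 4]
PUSH -9 -> [4, 4, -9]
STORE 1 -> [4, 4]
MUL     -> [16]
PUSH 9  -> [16, 9]
DUP     -> [16, 9, 9]

-9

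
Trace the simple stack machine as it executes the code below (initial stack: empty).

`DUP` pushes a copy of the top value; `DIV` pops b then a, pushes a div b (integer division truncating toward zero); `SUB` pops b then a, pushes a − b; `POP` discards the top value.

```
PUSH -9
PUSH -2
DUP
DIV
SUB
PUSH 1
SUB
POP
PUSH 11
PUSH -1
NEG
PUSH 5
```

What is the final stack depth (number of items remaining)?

PUSH -9 : -9
PUSH -2 : -9 -2
DUP     : -9 -2 -2
DIV     : -9 1
SUB     : -10
PUSH 1  : -10 1
SUB     : -11
POP     : (empty)
PUSH 11 : 11
PUSH -1 : 11 -1
NEG     : 11 1
PUSH 5  : 11 1 5

3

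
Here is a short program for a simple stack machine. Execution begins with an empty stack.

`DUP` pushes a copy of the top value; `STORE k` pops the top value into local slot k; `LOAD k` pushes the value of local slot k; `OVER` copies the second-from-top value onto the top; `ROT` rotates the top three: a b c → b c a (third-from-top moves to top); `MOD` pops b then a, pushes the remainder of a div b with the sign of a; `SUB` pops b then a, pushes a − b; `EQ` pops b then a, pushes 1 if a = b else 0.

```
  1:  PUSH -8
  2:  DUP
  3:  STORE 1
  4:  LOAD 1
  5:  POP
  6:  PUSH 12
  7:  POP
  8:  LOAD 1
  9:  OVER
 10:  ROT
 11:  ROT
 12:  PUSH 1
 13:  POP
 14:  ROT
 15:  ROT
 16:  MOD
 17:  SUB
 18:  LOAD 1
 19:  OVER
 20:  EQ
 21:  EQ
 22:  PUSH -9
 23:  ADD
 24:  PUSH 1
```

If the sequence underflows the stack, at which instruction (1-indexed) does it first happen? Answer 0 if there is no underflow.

0

PUSH -8 → -8
DUP     → -8 -8
STORE 1 → -8
LOAD 1  → -8 -8
POP     → -8
PUSH 12 → -8 12
POP     → -8
LOAD 1  → -8 -8
OVER    → -8 -8 -8
ROT     → -8 -8 -8
ROT     → -8 -8 -8
PUSH 1  → -8 -8 -8 1
POP     → -8 -8 -8
ROT     → -8 -8 -8
ROT     → -8 -8 -8
MOD     → -8 0
SUB     → -8
LOAD 1  → -8 -8
OVER    → -8 -8 -8
EQ      → -8 1
EQ      → 0
PUSH -9 → 0 -9
ADD     → -9
PUSH 1  → -9 1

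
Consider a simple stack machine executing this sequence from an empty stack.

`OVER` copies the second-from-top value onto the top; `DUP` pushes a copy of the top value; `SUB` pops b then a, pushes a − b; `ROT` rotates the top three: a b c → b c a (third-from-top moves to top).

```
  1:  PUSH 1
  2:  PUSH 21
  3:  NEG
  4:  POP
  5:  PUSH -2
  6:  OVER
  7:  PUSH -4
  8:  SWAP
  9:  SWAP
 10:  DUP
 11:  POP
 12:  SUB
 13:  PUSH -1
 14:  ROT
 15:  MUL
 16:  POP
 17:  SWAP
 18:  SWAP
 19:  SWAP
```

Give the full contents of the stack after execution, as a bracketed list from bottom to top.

PUSH 1  : 1
PUSH 21 : 1 21
NEG     : 1 -21
POP     : 1
PUSH -2 : 1 -2
OVER    : 1 -2 1
PUSH -4 : 1 -2 1 -4
SWAP    : 1 -2 -4 1
SWAP    : 1 -2 1 -4
DUP     : 1 -2 1 -4 -4
POP     : 1 -2 1 -4
SUB     : 1 -2 5
PUSH -1 : 1 -2 5 -1
ROT     : 1 5 -1 -2
MUL     : 1 5 2
POP     : 1 5
SWAP    : 5 1
SWAP    : 1 5
SWAP    : 5 1

[5, 1]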